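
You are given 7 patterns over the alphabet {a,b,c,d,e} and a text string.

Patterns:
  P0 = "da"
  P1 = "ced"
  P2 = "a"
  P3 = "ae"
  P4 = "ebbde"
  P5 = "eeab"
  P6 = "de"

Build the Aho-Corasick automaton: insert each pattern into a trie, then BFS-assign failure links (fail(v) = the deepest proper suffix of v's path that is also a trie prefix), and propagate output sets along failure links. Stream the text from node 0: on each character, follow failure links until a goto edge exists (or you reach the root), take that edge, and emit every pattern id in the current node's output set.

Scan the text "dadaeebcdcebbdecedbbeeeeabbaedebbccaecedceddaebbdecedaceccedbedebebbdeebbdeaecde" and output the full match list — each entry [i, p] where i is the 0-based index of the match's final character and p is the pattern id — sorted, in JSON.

Build automaton:
Trie (insert patterns):
  n0 'ε': a→6 c→3 d→1 e→8
  n1 'd': a→2 e→16
  n2 'da': ·  [P0 ends]
  n3 'c': e→4
  n4 'ce': d→5
  n5 'ced': ·  [P1 ends]
  n6 'a': e→7  [P2 ends]
  n7 'ae': ·  [P3 ends]
  n8 'e': b→9 e→13
  n9 'eb': b→10
  n10 'ebb': d→11
  n11 'ebbd': e→12
  n12 'ebbde': ·  [P4 ends]
  n13 'ee': a→14
  n14 'eea': b→15
  n15 'eeab': ·  [P5 ends]
  n16 'de': ·  [P6 ends]

Failure links (BFS by depth):
  n1('d'): parent n0 fail=0; on 'd' 0 → fail=0;  out ∅∪∅=∅
  n3('c'): parent n0 fail=0; on 'c' 0 → fail=0;  out ∅∪∅=∅
  n6('a'): parent n0 fail=0; on 'a' 0 → fail=0;  out {2}∪∅={2}
  n8('e'): parent n0 fail=0; on 'e' 0 → fail=0;  out ∅∪∅=∅
  n2('da'): parent n1 fail=0; on 'a' 0 → fail=6;  out {0}∪{2}={0,2}
  n4('ce'): parent n3 fail=0; on 'e' 0 → fail=8;  out ∅∪∅=∅
  n7('ae'): parent n6 fail=0; on 'e' 0 → fail=8;  out {3}∪∅={3}
  n9('eb'): parent n8 fail=0; on 'b' 0 → fail=0;  out ∅∪∅=∅
  n13('ee'): parent n8 fail=0; on 'e' 0 → fail=8;  out ∅∪∅=∅
  n16('de'): parent n1 fail=0; on 'e' 0 → fail=8;  out {6}∪∅={6}
  n5('ced'): parent n4 fail=8; on 'd' 8→0 → fail=1;  out {1}∪∅={1}
  n10('ebb'): parent n9 fail=0; on 'b' 0 → fail=0;  out ∅∪∅=∅
  n14('eea'): parent n13 fail=8; on 'a' 8→0 → fail=6;  out ∅∪{2}={2}
  n11('ebbd'): parent n10 fail=0; on 'd' 0 → fail=1;  out ∅∪∅=∅
  n15('eeab'): parent n14 fail=6; on 'b' 6→0 → fail=0;  out {5}∪∅={5}
  n12('ebbde'): parent n11 fail=1; on 'e' 1 → fail=16;  out {4}∪{6}={4,6}

Scan:
pos 0 'd': at 1
pos 1 'a': at 2  emit P0@[0:1],P2@[1:1]
pos 2 'd': at 1 ·f
pos 3 'a': at 2  emit P0@[2:3],P2@[3:3]
pos 4 'e': at 7 ·f  emit P3@[3:4]
pos 5 'e': at 13 ·f
pos 6 'b': at 9 ·f
pos 7 'c': at 3 ·f
pos 8 'd': at 1 ·f
pos 9 'c': at 3 ·f
pos 10 'e': at 4
pos 11 'b': at 9 ·f
pos 12 'b': at 10
pos 13 'd': at 11
pos 14 'e': at 12  emit P4@[10:14],P6@[13:14]
pos 15 'c': at 3 ·f
pos 16 'e': at 4
pos 17 'd': at 5  emit P1@[15:17]
pos 18 'b': at 0 ·f
pos 19 'b': at 0
pos 20 'e': at 8
pos 21 'e': at 13
pos 22 'e': at 13 ·f
pos 23 'e': at 13 ·f
pos 24 'a': at 14  emit P2@[24:24]
pos 25 'b': at 15  emit P5@[22:25]
pos 26 'b': at 0 ·f
pos 27 'a': at 6  emit P2@[27:27]
pos 28 'e': at 7  emit P3@[27:28]
pos 29 'd': at 1 ·f
pos 30 'e': at 16  emit P6@[29:30]
pos 31 'b': at 9 ·f
pos 32 'b': at 10
pos 33 'c': at 3 ·f
pos 34 'c': at 3 ·f
pos 35 'a': at 6 ·f  emit P2@[35:35]
pos 36 'e': at 7  emit P3@[35:36]
pos 37 'c': at 3 ·f
pos 38 'e': at 4
pos 39 'd': at 5  emit P1@[37:39]
pos 40 'c': at 3 ·f
pos 41 'e': at 4
pos 42 'd': at 5  emit P1@[40:42]
pos 43 'd': at 1 ·f
pos 44 'a': at 2  emit P0@[43:44],P2@[44:44]
pos 45 'e': at 7 ·f  emit P3@[44:45]
pos 46 'b': at 9 ·f
pos 47 'b': at 10
pos 48 'd': at 11
pos 49 'e': at 12  emit P4@[45:49],P6@[48:49]
pos 50 'c': at 3 ·f
pos 51 'e': at 4
pos 52 'd': at 5  emit P1@[50:52]
pos 53 'a': at 2 ·f  emit P0@[52:53],P2@[53:53]
pos 54 'c': at 3 ·f
pos 55 'e': at 4
pos 56 'c': at 3 ·f
pos 57 'c': at 3 ·f
pos 58 'e': at 4
pos 59 'd': at 5  emit P1@[57:59]
pos 60 'b': at 0 ·f
pos 61 'e': at 8
pos 62 'd': at 1 ·f
pos 63 'e': at 16  emit P6@[62:63]
pos 64 'b': at 9 ·f
pos 65 'e': at 8 ·f
pos 66 'b': at 9
pos 67 'b': at 10
pos 68 'd': at 11
pos 69 'e': at 12  emit P4@[65:69],P6@[68:69]
pos 70 'e': at 13 ·f
pos 71 'b': at 9 ·f
pos 72 'b': at 10
pos 73 'd': at 11
pos 74 'e': at 12  emit P4@[70:74],P6@[73:74]
pos 75 'a': at 6 ·f  emit P2@[75:75]
pos 76 'e': at 7  emit P3@[75:76]
pos 77 'c': at 3 ·f
pos 78 'd': at 1 ·f
pos 79 'e': at 16  emit P6@[78:79]

Result: [[1,0],[1,2],[3,0],[3,2],[4,3],[14,4],[14,6],[17,1],[24,2],[25,5],[27,2],[28,3],[30,6],[35,2],[36,3],[39,1],[42,1],[44,0],[44,2],[45,3],[49,4],[49,6],[52,1],[53,0],[53,2],[59,1],[63,6],[69,4],[69,6],[74,4],[74,6],[75,2],[76,3],[79,6]]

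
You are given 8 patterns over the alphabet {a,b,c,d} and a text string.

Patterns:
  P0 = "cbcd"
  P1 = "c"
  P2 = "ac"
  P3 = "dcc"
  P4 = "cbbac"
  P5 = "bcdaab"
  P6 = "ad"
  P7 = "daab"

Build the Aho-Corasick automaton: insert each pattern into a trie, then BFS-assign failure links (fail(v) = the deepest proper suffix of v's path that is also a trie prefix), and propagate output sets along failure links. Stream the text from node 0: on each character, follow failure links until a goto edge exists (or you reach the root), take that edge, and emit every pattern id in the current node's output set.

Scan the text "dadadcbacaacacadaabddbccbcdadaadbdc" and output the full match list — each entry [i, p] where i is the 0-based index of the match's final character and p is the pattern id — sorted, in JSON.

Construct AC machine:
Trie (insert patterns):
  n0 'ε': a→5 b→13 c→1 d→7
  n1 'c': b→2  [P1 ends]
  n2 'cb': b→10 c→3
  n3 'cbc': d→4
  n4 'cbcd': ·  [P0 ends]
  n5 'a': c→6 d→19
  n6 'ac': ·  [P2 ends]
  n7 'd': a→20 c→8
  n8 'dc': c→9
  n9 'dcc': ·  [P3 ends]
  n10 'cbb': a→11
  n11 'cbba': c→12
  n12 'cbbac': ·  [P4 ends]
  n13 'b': c→14
  n14 'bc': d→15
  n15 'bcd': a→16
  n16 'bcda': a→17
  n17 'bcdaa': b→18
  n18 'bcdaab': ·  [P5 ends]
  n19 'ad': ·  [P6 ends]
  n20 'da': a→21
  n21 'daa': b→22
  n22 'daab': ·  [P7 ends]

BFS fail/out derivation:
  fail(1) 'c': from fail(0)=0 chase 'c': 0 ⇒ 0;  out={1}∪out(0)={1}
  fail(5) 'a': from fail(0)=0 chase 'a': 0 ⇒ 0;  out=∅∪out(0)=∅
  fail(7) 'd': from fail(0)=0 chase 'd': 0 ⇒ 0;  out=∅∪out(0)=∅
  fail(13) 'b': from fail(0)=0 chase 'b': 0 ⇒ 0;  out=∅∪out(0)=∅
  fail(2) 'cb': from fail(1)=0 chase 'b': 0 ⇒ 13;  out=∅∪out(13)=∅
  fail(6) 'ac': from fail(5)=0 chase 'c': 0 ⇒ 1;  out={2}∪out(1)={1,2}
  fail(8) 'dc': from fail(7)=0 chase 'c': 0 ⇒ 1;  out=∅∪out(1)={1}
  fail(14) 'bc': from fail(13)=0 chase 'c': 0 ⇒ 1;  out=∅∪out(1)={1}
  fail(19) 'ad': from fail(5)=0 chase 'd': 0 ⇒ 7;  out={6}∪out(7)={6}
  fail(20) 'da': from fail(7)=0 chase 'a': 0 ⇒ 5;  out=∅∪out(5)=∅
  fail(3) 'cbc': from fail(2)=13 chase 'c': 13 ⇒ 14;  out=∅∪out(14)={1}
  fail(9) 'dcc': from fail(8)=1 chase 'c': 1→0 ⇒ 1;  out={3}∪out(1)={1,3}
  fail(10) 'cbb': from fail(2)=13 chase 'b': 13→0 ⇒ 13;  out=∅∪out(13)=∅
  fail(15) 'bcd': from fail(14)=1 chase 'd': 1→0 ⇒ 7;  out=∅∪out(7)=∅
  fail(21) 'daa': from fail(20)=5 chase 'a': 5→0 ⇒ 5;  out=∅∪out(5)=∅
  fail(4) 'cbcd': from fail(3)=14 chase 'd': 14 ⇒ 15;  out={0}∪out(15)={0}
  fail(11) 'cbba': from fail(10)=13 chase 'a': 13→0 ⇒ 5;  out=∅∪out(5)=∅
  fail(16) 'bcda': from fail(15)=7 chase 'a': 7 ⇒ 20;  out=∅∪out(20)=∅
  fail(22) 'daab': from fail(21)=5 chase 'b': 5→0 ⇒ 13;  out={7}∪out(13)={7}
  fail(12) 'cbbac': from fail(11)=5 chase 'c': 5 ⇒ 6;  out={4}∪out(6)={1,2,4}
  fail(17) 'bcdaa': from fail(16)=20 chase 'a': 20 ⇒ 21;  out=∅∪out(21)=∅
  fail(18) 'bcdaab': from fail(17)=21 chase 'b': 21 ⇒ 22;  out={5}∪out(22)={5,7}

Scan:
[0] read 'd'  n0⇒n7
[1] read 'a'  n7⇒n20
[2] read 'd'  n20⇒n19 ·f  → match P6@[1:2]
[3] read 'a'  n19⇒n20 ·f
[4] read 'd'  n20⇒n19 ·f  → match P6@[3:4]
[5] read 'c'  n19⇒n8 ·f  → match P1@[5:5]
[6] read 'b'  n8⇒n2 ·f
[7] read 'a'  n2⇒n5 ·f
[8] read 'c'  n5⇒n6  → match P1@[8:8],P2@[7:8]
[9] read 'a'  n6⇒n5 ·f
[10] read 'a'  n5⇒n5 ·f
[11] read 'c'  n5⇒n6  → match P1@[11:11],P2@[10:11]
[12] read 'a'  n6⇒n5 ·f
[13] read 'c'  n5⇒n6  → match P1@[13:13],P2@[12:13]
[14] read 'a'  n6⇒n5 ·f
[15] read 'd'  n5⇒n19  → match P6@[14:15]
[16] read 'a'  n19⇒n20 ·f
[17] read 'a'  n20⇒n21
[18] read 'b'  n21⇒n22  → match P7@[15:18]
[19] read 'd'  n22⇒n7 ·f
[20] read 'd'  n7⇒n7 ·f
[21] read 'b'  n7⇒n13 ·f
[22] read 'c'  n13⇒n14  → match P1@[22:22]
[23] read 'c'  n14⇒n1 ·f  → match P1@[23:23]
[24] read 'b'  n1⇒n2
[25] read 'c'  n2⇒n3  → match P1@[25:25]
[26] read 'd'  n3⇒n4  → match P0@[23:26]
[27] read 'a'  n4⇒n16 ·f
[28] read 'd'  n16⇒n19 ·f  → match P6@[27:28]
[29] read 'a'  n19⇒n20 ·f
[30] read 'a'  n20⇒n21
[31] read 'd'  n21⇒n19 ·f  → match P6@[30:31]
[32] read 'b'  n19⇒n13 ·f
[33] read 'd'  n13⇒n7 ·f
[34] read 'c'  n7⇒n8  → match P1@[34:34]

Matches: [[2,6],[4,6],[5,1],[8,1],[8,2],[11,1],[11,2],[13,1],[13,2],[15,6],[18,7],[22,1],[23,1],[25,1],[26,0],[28,6],[31,6],[34,1]]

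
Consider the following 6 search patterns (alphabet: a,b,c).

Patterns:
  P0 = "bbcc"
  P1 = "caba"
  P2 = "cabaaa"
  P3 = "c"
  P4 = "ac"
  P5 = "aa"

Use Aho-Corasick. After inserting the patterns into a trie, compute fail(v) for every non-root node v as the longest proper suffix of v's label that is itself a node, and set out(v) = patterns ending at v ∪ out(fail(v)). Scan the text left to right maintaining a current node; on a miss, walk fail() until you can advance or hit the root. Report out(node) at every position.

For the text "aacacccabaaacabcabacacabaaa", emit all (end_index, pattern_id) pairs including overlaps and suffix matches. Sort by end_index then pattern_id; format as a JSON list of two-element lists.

Build:
Trie (insert patterns):
  n0 'ε': a→11 b→1 c→5
  n1 'b': b→2
  n2 'bb': c→3
  n3 'bbc': c→4
  n4 'bbcc': ·  [P0 ends]
  n5 'c': a→6  [P3 ends]
  n6 'ca': b→7
  n7 'cab': a→8
  n8 'caba': a→9  [P1 ends]
  n9 'cabaa': a→10
  n10 'cabaaa': ·  [P2 ends]
  n11 'a': a→13 c→12
  n12 'ac': ·  [P4 ends]
  n13 'aa': ·  [P5 ends]

Failure links (BFS by depth):
  fail(1) 'b': from fail(0)=0 chase 'b': 0 ⇒ 0;  out=∅∪out(0)=∅
  fail(5) 'c': from fail(0)=0 chase 'c': 0 ⇒ 0;  out={3}∪out(0)={3}
  fail(11) 'a': from fail(0)=0 chase 'a': 0 ⇒ 0;  out=∅∪out(0)=∅
  fail(2) 'bb': from fail(1)=0 chase 'b': 0 ⇒ 1;  out=∅∪out(1)=∅
  fail(6) 'ca': from fail(5)=0 chase 'a': 0 ⇒ 11;  out=∅∪out(11)=∅
  fail(12) 'ac': from fail(11)=0 chase 'c': 0 ⇒ 5;  out={4}∪out(5)={3,4}
  fail(13) 'aa': from fail(11)=0 chase 'a': 0 ⇒ 11;  out={5}∪out(11)={5}
  fail(3) 'bbc': from fail(2)=1 chase 'c': 1→0 ⇒ 5;  out=∅∪out(5)={3}
  fail(7) 'cab': from fail(6)=11 chase 'b': 11→0 ⇒ 1;  out=∅∪out(1)=∅
  fail(4) 'bbcc': from fail(3)=5 chase 'c': 5→0 ⇒ 5;  out={0}∪out(5)={0,3}
  fail(8) 'caba': from fail(7)=1 chase 'a': 1→0 ⇒ 11;  out={1}∪out(11)={1}
  fail(9) 'cabaa': from fail(8)=11 chase 'a': 11 ⇒ 13;  out=∅∪out(13)={5}
  fail(10) 'cabaaa': from fail(9)=13 chase 'a': 13→11 ⇒ 13;  out={2}∪out(13)={2,5}

Run:
i=0 'a': node 0→11
i=1 'a': node 11→13  emit P5@[0:1]
i=2 'c': node 13→12 ·f  emit P3@[2:2],P4@[1:2]
i=3 'a': node 12→6 ·f
i=4 'c': node 6→12 ·f  emit P3@[4:4],P4@[3:4]
i=5 'c': node 12→5 ·f  emit P3@[5:5]
i=6 'c': node 5→5 ·f  emit P3@[6:6]
i=7 'a': node 5→6
i=8 'b': node 6→7
i=9 'a': node 7→8  emit P1@[6:9]
i=10 'a': node 8→9  emit P5@[9:10]
i=11 'a': node 9→10  emit P2@[6:11],P5@[10:11]
i=12 'c': node 10→12 ·f  emit P3@[12:12],P4@[11:12]
i=13 'a': node 12→6 ·f
i=14 'b': node 6→7
i=15 'c': node 7→5 ·f  emit P3@[15:15]
i=16 'a': node 5→6
i=17 'b': node 6→7
i=18 'a': node 7→8  emit P1@[15:18]
i=19 'c': node 8→12 ·f  emit P3@[19:19],P4@[18:19]
i=20 'a': node 12→6 ·f
i=21 'c': node 6→12 ·f  emit P3@[21:21],P4@[20:21]
i=22 'a': node 12→6 ·f
i=23 'b': node 6→7
i=24 'a': node 7→8  emit P1@[21:24]
i=25 'a': node 8→9  emit P5@[24:25]
i=26 'a': node 9→10  emit P2@[21:26],P5@[25:26]

Matches: [[1,5],[2,3],[2,4],[4,3],[4,4],[5,3],[6,3],[9,1],[10,5],[11,2],[11,5],[12,3],[12,4],[15,3],[18,1],[19,3],[19,4],[21,3],[21,4],[24,1],[25,5],[26,2],[26,5]]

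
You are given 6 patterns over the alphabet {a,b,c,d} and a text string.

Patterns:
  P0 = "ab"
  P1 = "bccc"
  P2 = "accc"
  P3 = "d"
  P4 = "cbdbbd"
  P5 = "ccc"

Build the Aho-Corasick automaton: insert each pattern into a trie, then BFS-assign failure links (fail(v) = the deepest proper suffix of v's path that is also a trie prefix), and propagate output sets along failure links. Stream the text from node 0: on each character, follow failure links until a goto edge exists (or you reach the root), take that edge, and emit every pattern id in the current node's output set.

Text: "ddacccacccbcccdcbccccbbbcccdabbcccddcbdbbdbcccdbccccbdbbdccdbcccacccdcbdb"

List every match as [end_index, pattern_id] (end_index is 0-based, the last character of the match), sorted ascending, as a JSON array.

Build:
Trie (insert patterns):
  n0 'ε': a→1 b→3 c→11 d→10
  n1 'a': b→2 c→7
  n2 'ab': ·  [P0 ends]
  n3 'b': c→4
  n4 'bc': c→5
  n5 'bcc': c→6
  n6 'bccc': ·  [P1 ends]
  n7 'ac': c→8
  n8 'acc': c→9
  n9 'accc': ·  [P2 ends]
  n10 'd': ·  [P3 ends]
  n11 'c': b→12 c→17
  n12 'cb': d→13
  n13 'cbd': b→14
  n14 'cbdb': b→15
  n15 'cbdbb': d→16
  n16 'cbdbbd': ·  [P4 ends]
  n17 'cc': c→18
  n18 'ccc': ·  [P5 ends]

BFS fail/out derivation:
  n1('a'): parent n0 fail=0; on 'a' 0 → fail=0;  out ∅∪∅=∅
  n3('b'): parent n0 fail=0; on 'b' 0 → fail=0;  out ∅∪∅=∅
  n10('d'): parent n0 fail=0; on 'd' 0 → fail=0;  out {3}∪∅={3}
  n11('c'): parent n0 fail=0; on 'c' 0 → fail=0;  out ∅∪∅=∅
  n2('ab'): parent n1 fail=0; on 'b' 0 → fail=3;  out {0}∪∅={0}
  n4('bc'): parent n3 fail=0; on 'c' 0 → fail=11;  out ∅∪∅=∅
  n7('ac'): parent n1 fail=0; on 'c' 0 → fail=11;  out ∅∪∅=∅
  n12('cb'): parent n11 fail=0; on 'b' 0 → fail=3;  out ∅∪∅=∅
  n17('cc'): parent n11 fail=0; on 'c' 0 → fail=11;  out ∅∪∅=∅
  n5('bcc'): parent n4 fail=11; on 'c' 11 → fail=17;  out ∅∪∅=∅
  n8('acc'): parent n7 fail=11; on 'c' 11 → fail=17;  out ∅∪∅=∅
  n13('cbd'): parent n12 fail=3; on 'd' 3→0 → fail=10;  out ∅∪{3}={3}
  n18('ccc'): parent n17 fail=11; on 'c' 11 → fail=17;  out {5}∪∅={5}
  n6('bccc'): parent n5 fail=17; on 'c' 17 → fail=18;  out {1}∪{5}={1,5}
  n9('accc'): parent n8 fail=17; on 'c' 17 → fail=18;  out {2}∪{5}={2,5}
  n14('cbdb'): parent n13 fail=10; on 'b' 10→0 → fail=3;  out ∅∪∅=∅
  n15('cbdbb'): parent n14 fail=3; on 'b' 3→0 → fail=3;  out ∅∪∅=∅
  n16('cbdbbd'): parent n15 fail=3; on 'd' 3→0 → fail=10;  out {4}∪{3}={3,4}

Run:
i=0 'd': node 0→10  → match P3@[0:0]
i=1 'd': node 10→10 ·f  → match P3@[1:1]
i=2 'a': node 10→1 ·f
i=3 'c': node 1→7
i=4 'c': node 7→8
i=5 'c': node 8→9  → match P2@[2:5],P5@[3:5]
i=6 'a': node 9→1 ·f
i=7 'c': node 1→7
i=8 'c': node 7→8
i=9 'c': node 8→9  → match P2@[6:9],P5@[7:9]
i=10 'b': node 9→12 ·f
i=11 'c': node 12→4 ·f
i=12 'c': node 4→5
i=13 'c': node 5→6  → match P1@[10:13],P5@[11:13]
i=14 'd': node 6→10 ·f  → match P3@[14:14]
i=15 'c': node 10→11 ·f
i=16 'b': node 11→12
i=17 'c': node 12→4 ·f
i=18 'c': node 4→5
i=19 'c': node 5→6  → match P1@[16:19],P5@[17:19]
i=20 'c': node 6→18 ·f  → match P5@[18:20]
i=21 'b': node 18→12 ·f
i=22 'b': node 12→3 ·f
i=23 'b': node 3→3 ·f
i=24 'c': node 3→4
i=25 'c': node 4→5
i=26 'c': node 5→6  → match P1@[23:26],P5@[24:26]
i=27 'd': node 6→10 ·f  → match P3@[27:27]
i=28 'a': node 10→1 ·f
i=29 'b': node 1→2  → match P0@[28:29]
i=30 'b': node 2→3 ·f
i=31 'c': node 3→4
i=32 'c': node 4→5
i=33 'c': node 5→6  → match P1@[30:33],P5@[31:33]
i=34 'd': node 6→10 ·f  → match P3@[34:34]
i=35 'd': node 10→10 ·f  → match P3@[35:35]
i=36 'c': node 10→11 ·f
i=37 'b': node 11→12
i=38 'd': node 12→13  → match P3@[38:38]
i=39 'b': node 13→14
i=40 'b': node 14→15
i=41 'd': node 15→16  → match P3@[41:41],P4@[36:41]
i=42 'b': node 16→3 ·f
i=43 'c': node 3→4
i=44 'c': node 4→5
i=45 'c': node 5→6  → match P1@[42:45],P5@[43:45]
i=46 'd': node 6→10 ·f  → match P3@[46:46]
i=47 'b': node 10→3 ·f
i=48 'c': node 3→4
i=49 'c': node 4→5
i=50 'c': node 5→6  → match P1@[47:50],P5@[48:50]
i=51 'c': node 6→18 ·f  → match P5@[49:51]
i=52 'b': node 18→12 ·f
i=53 'd': node 12→13  → match P3@[53:53]
i=54 'b': node 13→14
i=55 'b': node 14→15
i=56 'd': node 15→16  → match P3@[56:56],P4@[51:56]
i=57 'c': node 16→11 ·f
i=58 'c': node 11→17
i=59 'd': node 17→10 ·f  → match P3@[59:59]
i=60 'b': node 10→3 ·f
i=61 'c': node 3→4
i=62 'c': node 4→5
i=63 'c': node 5→6  → match P1@[60:63],P5@[61:63]
i=64 'a': node 6→1 ·f
i=65 'c': node 1→7
i=66 'c': node 7→8
i=67 'c': node 8→9  → match P2@[64:67],P5@[65:67]
i=68 'd': node 9→10 ·f  → match P3@[68:68]
i=69 'c': node 10→11 ·f
i=70 'b': node 11→12
i=71 'd': node 12→13  → match P3@[71:71]
i=72 'b': node 13→14

Result: [[0,3],[1,3],[5,2],[5,5],[9,2],[9,5],[13,1],[13,5],[14,3],[19,1],[19,5],[20,5],[26,1],[26,5],[27,3],[29,0],[33,1],[33,5],[34,3],[35,3],[38,3],[41,3],[41,4],[45,1],[45,5],[46,3],[50,1],[50,5],[51,5],[53,3],[56,3],[56,4],[59,3],[63,1],[63,5],[67,2],[67,5],[68,3],[71,3]]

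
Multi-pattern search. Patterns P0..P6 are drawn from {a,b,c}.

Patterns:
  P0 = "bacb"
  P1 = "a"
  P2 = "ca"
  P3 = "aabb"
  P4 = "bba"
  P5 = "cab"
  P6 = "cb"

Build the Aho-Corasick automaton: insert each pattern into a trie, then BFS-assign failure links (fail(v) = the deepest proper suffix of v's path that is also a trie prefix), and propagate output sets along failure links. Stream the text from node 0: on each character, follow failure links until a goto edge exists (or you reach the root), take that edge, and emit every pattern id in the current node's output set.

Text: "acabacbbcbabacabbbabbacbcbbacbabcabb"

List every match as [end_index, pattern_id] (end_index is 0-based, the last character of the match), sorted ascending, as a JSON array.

Construct AC machine:
Trie nodes:
  n0 'ε': a→5 b→1 c→6
  n1 'b': a→2 b→11
  n2 'ba': c→3
  n3 'bac': b→4
  n4 'bacb': ·  ←P0
  n5 'a': a→8  ←P1
  n6 'c': a→7 b→14
  n7 'ca': b→13  ←P2
  n8 'aa': b→9
  n9 'aab': b→10
  n10 'aabb': ·  ←P3
  n11 'bb': a→12
  n12 'bba': ·  ←P4
  n13 'cab': ·  ←P5
  n14 'cb': ·  ←P6

Failure links (BFS by depth):
  fail(1) 'b': from fail(0)=0 chase 'b': 0 ⇒ 0;  out=∅∪out(0)=∅
  fail(5) 'a': from fail(0)=0 chase 'a': 0 ⇒ 0;  out={1}∪out(0)={1}
  fail(6) 'c': from fail(0)=0 chase 'c': 0 ⇒ 0;  out=∅∪out(0)=∅
  fail(2) 'ba': from fail(1)=0 chase 'a': 0 ⇒ 5;  out=∅∪out(5)={1}
  fail(7) 'ca': from fail(6)=0 chase 'a': 0 ⇒ 5;  out={2}∪out(5)={1,2}
  fail(8) 'aa': from fail(5)=0 chase 'a': 0 ⇒ 5;  out=∅∪out(5)={1}
  fail(11) 'bb': from fail(1)=0 chase 'b': 0 ⇒ 1;  out=∅∪out(1)=∅
  fail(14) 'cb': from fail(6)=0 chase 'b': 0 ⇒ 1;  out={6}∪out(1)={6}
  fail(3) 'bac': from fail(2)=5 chase 'c': 5→0 ⇒ 6;  out=∅∪out(6)=∅
  fail(9) 'aab': from fail(8)=5 chase 'b': 5→0 ⇒ 1;  out=∅∪out(1)=∅
  fail(12) 'bba': from fail(11)=1 chase 'a': 1 ⇒ 2;  out={4}∪out(2)={1,4}
  fail(13) 'cab': from fail(7)=5 chase 'b': 5→0 ⇒ 1;  out={5}∪out(1)={5}
  fail(4) 'bacb': from fail(3)=6 chase 'b': 6 ⇒ 14;  out={0}∪out(14)={0,6}
  fail(10) 'aabb': from fail(9)=1 chase 'b': 1 ⇒ 11;  out={3}∪out(11)={3}

Text stream:
i=0 'a': node 0→5  ** P1@[0:0]
i=1 'c': node 5→6 ·f
i=2 'a': node 6→7  ** P1@[2:2],P2@[1:2]
i=3 'b': node 7→13  ** P5@[1:3]
i=4 'a': node 13→2 ·f  ** P1@[4:4]
i=5 'c': node 2→3
i=6 'b': node 3→4  ** P0@[3:6],P6@[5:6]
i=7 'b': node 4→11 ·f
i=8 'c': node 11→6 ·f
i=9 'b': node 6→14  ** P6@[8:9]
i=10 'a': node 14→2 ·f  ** P1@[10:10]
i=11 'b': node 2→1 ·f
i=12 'a': node 1→2  ** P1@[12:12]
i=13 'c': node 2→3
i=14 'a': node 3→7 ·f  ** P1@[14:14],P2@[13:14]
i=15 'b': node 7→13  ** P5@[13:15]
i=16 'b': node 13→11 ·f
i=17 'b': node 11→11 ·f
i=18 'a': node 11→12  ** P1@[18:18],P4@[16:18]
i=19 'b': node 12→1 ·f
i=20 'b': node 1→11
i=21 'a': node 11→12  ** P1@[21:21],P4@[19:21]
i=22 'c': node 12→3 ·f
i=23 'b': node 3→4  ** P0@[20:23],P6@[22:23]
i=24 'c': node 4→6 ·f
i=25 'b': node 6→14  ** P6@[24:25]
i=26 'b': node 14→11 ·f
i=27 'a': node 11→12  ** P1@[27:27],P4@[25:27]
i=28 'c': node 12→3 ·f
i=29 'b': node 3→4  ** P0@[26:29],P6@[28:29]
i=30 'a': node 4→2 ·f  ** P1@[30:30]
i=31 'b': node 2→1 ·f
i=32 'c': node 1→6 ·f
i=33 'a': node 6→7  ** P1@[33:33],P2@[32:33]
i=34 'b': node 7→13  ** P5@[32:34]
i=35 'b': node 13→11 ·f

Matches: [[0,1],[2,1],[2,2],[3,5],[4,1],[6,0],[6,6],[9,6],[10,1],[12,1],[14,1],[14,2],[15,5],[18,1],[18,4],[21,1],[21,4],[23,0],[23,6],[25,6],[27,1],[27,4],[29,0],[29,6],[30,1],[33,1],[33,2],[34,5]]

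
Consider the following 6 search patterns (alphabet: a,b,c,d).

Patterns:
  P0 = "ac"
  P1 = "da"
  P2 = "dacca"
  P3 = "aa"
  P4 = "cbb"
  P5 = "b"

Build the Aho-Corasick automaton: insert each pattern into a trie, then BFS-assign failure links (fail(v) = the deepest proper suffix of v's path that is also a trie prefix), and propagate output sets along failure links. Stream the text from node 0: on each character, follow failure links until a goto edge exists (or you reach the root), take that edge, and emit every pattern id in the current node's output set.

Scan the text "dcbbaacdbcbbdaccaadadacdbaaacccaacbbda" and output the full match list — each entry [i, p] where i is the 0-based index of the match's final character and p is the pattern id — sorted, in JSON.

Build automaton:
Trie nodes:
  0='ε' goto a→1 b→12 c→9 d→3
  1='a' goto a→8 c→2
  2='ac' goto ·  ←P0
  3='d' goto a→4
  4='da' goto c→5  ←P1
  5='dac' goto c→6
  6='dacc' goto a→7
  7='dacca' goto ·  ←P2
  8='aa' goto ·  ←P3
  9='c' goto b→10
  10='cb' goto b→11
  11='cbb' goto ·  ←P4
  12='b' goto ·  ←P5

Failure links (BFS by depth):
  n1('a'): parent n0 fail=0; on 'a' 0 → fail=0;  out ∅∪∅=∅
  n3('d'): parent n0 fail=0; on 'd' 0 → fail=0;  out ∅∪∅=∅
  n9('c'): parent n0 fail=0; on 'c' 0 → fail=0;  out ∅∪∅=∅
  n12('b'): parent n0 fail=0; on 'b' 0 → fail=0;  out {5}∪∅={5}
  n2('ac'): parent n1 fail=0; on 'c' 0 → fail=9;  out {0}∪∅={0}
  n4('da'): parent n3 fail=0; on 'a' 0 → fail=1;  out {1}∪∅={1}
  n8('aa'): parent n1 fail=0; on 'a' 0 → fail=1;  out {3}∪∅={3}
  n10('cb'): parent n9 fail=0; on 'b' 0 → fail=12;  out ∅∪{5}={5}
  n5('dac'): parent n4 fail=1; on 'c' 1 → fail=2;  out ∅∪{0}={0}
  n11('cbb'): parent n10 fail=12; on 'b' 12→0 → fail=12;  out {4}∪{5}={4,5}
  n6('dacc'): parent n5 fail=2; on 'c' 2→9→0 → fail=9;  out ∅∪∅=∅
  n7('dacca'): parent n6 fail=9; on 'a' 9→0 → fail=1;  out {2}∪∅={2}

Scan:
pos 0 'd': at 3
pos 1 'c': at 9 (via fail)
pos 2 'b': at 10  ** P5@[2:2]
pos 3 'b': at 11  ** P4@[1:3],P5@[3:3]
pos 4 'a': at 1 (via fail)
pos 5 'a': at 8  ** P3@[4:5]
pos 6 'c': at 2 (via fail)  ** P0@[5:6]
pos 7 'd': at 3 (via fail)
pos 8 'b': at 12 (via fail)  ** P5@[8:8]
pos 9 'c': at 9 (via fail)
pos 10 'b': at 10  ** P5@[10:10]
pos 11 'b': at 11  ** P4@[9:11],P5@[11:11]
pos 12 'd': at 3 (via fail)
pos 13 'a': at 4  ** P1@[12:13]
pos 14 'c': at 5  ** P0@[13:14]
pos 15 'c': at 6
pos 16 'a': at 7  ** P2@[12:16]
pos 17 'a': at 8 (via fail)  ** P3@[16:17]
pos 18 'd': at 3 (via fail)
pos 19 'a': at 4  ** P1@[18:19]
pos 20 'd': at 3 (via fail)
pos 21 'a': at 4  ** P1@[20:21]
pos 22 'c': at 5  ** P0@[21:22]
pos 23 'd': at 3 (via fail)
pos 24 'b': at 12 (via fail)  ** P5@[24:24]
pos 25 'a': at 1 (via fail)
pos 26 'a': at 8  ** P3@[25:26]
pos 27 'a': at 8 (via fail)  ** P3@[26:27]
pos 28 'c': at 2 (via fail)  ** P0@[27:28]
pos 29 'c': at 9 (via fail)
pos 30 'c': at 9 (via fail)
pos 31 'a': at 1 (via fail)
pos 32 'a': at 8  ** P3@[31:32]
pos 33 'c': at 2 (via fail)  ** P0@[32:33]
pos 34 'b': at 10 (via fail)  ** P5@[34:34]
pos 35 'b': at 11  ** P4@[33:35],P5@[35:35]
pos 36 'd': at 3 (via fail)
pos 37 'a': at 4  ** P1@[36:37]

Matches: [[2,5],[3,4],[3,5],[5,3],[6,0],[8,5],[10,5],[11,4],[11,5],[13,1],[14,0],[16,2],[17,3],[19,1],[21,1],[22,0],[24,5],[26,3],[27,3],[28,0],[32,3],[33,0],[34,5],[35,4],[35,5],[37,1]]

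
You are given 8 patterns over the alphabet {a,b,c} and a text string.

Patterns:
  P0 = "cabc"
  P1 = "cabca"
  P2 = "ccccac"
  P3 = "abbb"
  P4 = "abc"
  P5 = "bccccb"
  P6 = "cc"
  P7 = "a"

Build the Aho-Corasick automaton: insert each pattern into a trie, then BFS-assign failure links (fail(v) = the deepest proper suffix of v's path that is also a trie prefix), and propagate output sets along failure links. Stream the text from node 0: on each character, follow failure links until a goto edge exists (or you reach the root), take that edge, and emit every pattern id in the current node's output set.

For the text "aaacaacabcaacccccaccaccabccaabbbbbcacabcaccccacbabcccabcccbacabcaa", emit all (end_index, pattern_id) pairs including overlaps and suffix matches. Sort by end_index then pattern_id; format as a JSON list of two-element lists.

Build automaton:
Trie nodes:
  0='ε' goto a→11 b→16 c→1
  1='c' goto a→2 c→6
  2='ca' goto b→3
  3='cab' goto c→4
  4='cabc' goto a→5  [P0 ends]
  5='cabca' goto ·  [P1 ends]
  6='cc' goto c→7  [P6 ends]
  7='ccc' goto c→8
  8='cccc' goto a→9
  9='cccca' goto c→10
  10='ccccac' goto ·  [P2 ends]
  11='a' goto b→12  [P7 ends]
  12='ab' goto b→13 c→15
  13='abb' goto b→14
  14='abbb' goto ·  [P3 ends]
  15='abc' goto ·  [P4 ends]
  16='b' goto c→17
  17='bc' goto c→18
  18='bcc' goto c→19
  19='bccc' goto c→20
  20='bcccc' goto b→21
  21='bccccb' goto ·  [P5 ends]

BFS fail/out derivation:
  fail(1) 'c': from fail(0)=0 chase 'c': 0 ⇒ 0;  out=∅∪out(0)=∅
  fail(11) 'a': from fail(0)=0 chase 'a': 0 ⇒ 0;  out={7}∪out(0)={7}
  fail(16) 'b': from fail(0)=0 chase 'b': 0 ⇒ 0;  out=∅∪out(0)=∅
  fail(2) 'ca': from fail(1)=0 chase 'a': 0 ⇒ 11;  out=∅∪out(11)={7}
  fail(6) 'cc': from fail(1)=0 chase 'c': 0 ⇒ 1;  out={6}∪out(1)={6}
  fail(12) 'ab': from fail(11)=0 chase 'b': 0 ⇒ 16;  out=∅∪out(16)=∅
  fail(17) 'bc': from fail(16)=0 chase 'c': 0 ⇒ 1;  out=∅∪out(1)=∅
  fail(3) 'cab': from fail(2)=11 chase 'b': 11 ⇒ 12;  out=∅∪out(12)=∅
  fail(7) 'ccc': from fail(6)=1 chase 'c': 1 ⇒ 6;  out=∅∪out(6)={6}
  fail(13) 'abb': from fail(12)=16 chase 'b': 16→0 ⇒ 16;  out=∅∪out(16)=∅
  fail(15) 'abc': from fail(12)=16 chase 'c': 16 ⇒ 17;  out={4}∪out(17)={4}
  fail(18) 'bcc': from fail(17)=1 chase 'c': 1 ⇒ 6;  out=∅∪out(6)={6}
  fail(4) 'cabc': from fail(3)=12 chase 'c': 12 ⇒ 15;  out={0}∪out(15)={0,4}
  fail(8) 'cccc': from fail(7)=6 chase 'c': 6 ⇒ 7;  out=∅∪out(7)={6}
  fail(14) 'abbb': from fail(13)=16 chase 'b': 16→0 ⇒ 16;  out={3}∪out(16)={3}
  fail(19) 'bccc': from fail(18)=6 chase 'c': 6 ⇒ 7;  out=∅∪out(7)={6}
  fail(5) 'cabca': from fail(4)=15 chase 'a': 15→17→1 ⇒ 2;  out={1}∪out(2)={1,7}
  fail(9) 'cccca': from fail(8)=7 chase 'a': 7→6→1 ⇒ 2;  out=∅∪out(2)={7}
  fail(20) 'bcccc': from fail(19)=7 chase 'c': 7 ⇒ 8;  out=∅∪out(8)={6}
  fail(10) 'ccccac': from fail(9)=2 chase 'c': 2→11→0 ⇒ 1;  out={2}∪out(1)={2}
  fail(21) 'bccccb': from fail(20)=8 chase 'b': 8→7→6→1→0 ⇒ 16;  out={5}∪out(16)={5}

Text stream:
pos 0 'a': at 11  emit P7@[0:0]
pos 1 'a': at 11 (via fail)  emit P7@[1:1]
pos 2 'a': at 11 (via fail)  emit P7@[2:2]
pos 3 'c': at 1 (via fail)
pos 4 'a': at 2  emit P7@[4:4]
pos 5 'a': at 11 (via fail)  emit P7@[5:5]
pos 6 'c': at 1 (via fail)
pos 7 'a': at 2  emit P7@[7:7]
pos 8 'b': at 3
pos 9 'c': at 4  emit P0@[6:9],P4@[7:9]
pos 10 'a': at 5  emit P1@[6:10],P7@[10:10]
pos 11 'a': at 11 (via fail)  emit P7@[11:11]
pos 12 'c': at 1 (via fail)
pos 13 'c': at 6  emit P6@[12:13]
pos 14 'c': at 7  emit P6@[13:14]
pos 15 'c': at 8  emit P6@[14:15]
pos 16 'c': at 8 (via fail)  emit P6@[15:16]
pos 17 'a': at 9  emit P7@[17:17]
pos 18 'c': at 10  emit P2@[13:18]
pos 19 'c': at 6 (via fail)  emit P6@[18:19]
pos 20 'a': at 2 (via fail)  emit P7@[20:20]
pos 21 'c': at 1 (via fail)
pos 22 'c': at 6  emit P6@[21:22]
pos 23 'a': at 2 (via fail)  emit P7@[23:23]
pos 24 'b': at 3
pos 25 'c': at 4  emit P0@[22:25],P4@[23:25]
pos 26 'c': at 18 (via fail)  emit P6@[25:26]
pos 27 'a': at 2 (via fail)  emit P7@[27:27]
pos 28 'a': at 11 (via fail)  emit P7@[28:28]
pos 29 'b': at 12
pos 30 'b': at 13
pos 31 'b': at 14  emit P3@[28:31]
pos 32 'b': at 16 (via fail)
pos 33 'b': at 16 (via fail)
pos 34 'c': at 17
pos 35 'a': at 2 (via fail)  emit P7@[35:35]
pos 36 'c': at 1 (via fail)
pos 37 'a': at 2  emit P7@[37:37]
pos 38 'b': at 3
pos 39 'c': at 4  emit P0@[36:39],P4@[37:39]
pos 40 'a': at 5  emit P1@[36:40],P7@[40:40]
pos 41 'c': at 1 (via fail)
pos 42 'c': at 6  emit P6@[41:42]
pos 43 'c': at 7  emit P6@[42:43]
pos 44 'c': at 8  emit P6@[43:44]
pos 45 'a': at 9  emit P7@[45:45]
pos 46 'c': at 10  emit P2@[41:46]
pos 47 'b': at 16 (via fail)
pos 48 'a': at 11 (via fail)  emit P7@[48:48]
pos 49 'b': at 12
pos 50 'c': at 15  emit P4@[48:50]
pos 51 'c': at 18 (via fail)  emit P6@[50:51]
pos 52 'c': at 19  emit P6@[51:52]
pos 53 'a': at 2 (via fail)  emit P7@[53:53]
pos 54 'b': at 3
pos 55 'c': at 4  emit P0@[52:55],P4@[53:55]
pos 56 'c': at 18 (via fail)  emit P6@[55:56]
pos 57 'c': at 19  emit P6@[56:57]
pos 58 'b': at 16 (via fail)
pos 59 'a': at 11 (via fail)  emit P7@[59:59]
pos 60 'c': at 1 (via fail)
pos 61 'a': at 2  emit P7@[61:61]
pos 62 'b': at 3
pos 63 'c': at 4  emit P0@[60:63],P4@[61:63]
pos 64 'a': at 5  emit P1@[60:64],P7@[64:64]
pos 65 'a': at 11 (via fail)  emit P7@[65:65]

All matches (sorted): [[0,7],[1,7],[2,7],[4,7],[5,7],[7,7],[9,0],[9,4],[10,1],[10,7],[11,7],[13,6],[14,6],[15,6],[16,6],[17,7],[18,2],[19,6],[20,7],[22,6],[23,7],[25,0],[25,4],[26,6],[27,7],[28,7],[31,3],[35,7],[37,7],[39,0],[39,4],[40,1],[40,7],[42,6],[43,6],[44,6],[45,7],[46,2],[48,7],[50,4],[51,6],[52,6],[53,7],[55,0],[55,4],[56,6],[57,6],[59,7],[61,7],[63,0],[63,4],[64,1],[64,7],[65,7]]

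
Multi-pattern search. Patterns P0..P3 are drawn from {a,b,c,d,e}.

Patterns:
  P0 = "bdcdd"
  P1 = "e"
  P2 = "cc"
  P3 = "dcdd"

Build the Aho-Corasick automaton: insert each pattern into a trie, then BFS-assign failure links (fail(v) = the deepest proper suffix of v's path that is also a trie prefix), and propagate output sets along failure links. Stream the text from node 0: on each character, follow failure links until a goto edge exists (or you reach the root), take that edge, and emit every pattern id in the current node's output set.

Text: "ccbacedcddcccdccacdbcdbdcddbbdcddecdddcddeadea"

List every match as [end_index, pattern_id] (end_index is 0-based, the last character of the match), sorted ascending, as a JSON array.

Build automaton:
Trie nodes:
  n0 'ε': b→1 c→7 d→9 e→6
  n1 'b': d→2
  n2 'bd': c→3
  n3 'bdc': d→4
  n4 'bdcd': d→5
  n5 'bdcdd': ·  [P0 ends]
  n6 'e': ·  [P1 ends]
  n7 'c': c→8
  n8 'cc': ·  [P2 ends]
  n9 'd': c→10
  n10 'dc': d→11
  n11 'dcd': d→12
  n12 'dcdd': ·  [P3 ends]

BFS fail/out derivation:
  fail(1) 'b': from fail(0)=0 chase 'b': 0 ⇒ 0;  out=∅∪out(0)=∅
  fail(6) 'e': from fail(0)=0 chase 'e': 0 ⇒ 0;  out={1}∪out(0)={1}
  fail(7) 'c': from fail(0)=0 chase 'c': 0 ⇒ 0;  out=∅∪out(0)=∅
  fail(9) 'd': from fail(0)=0 chase 'd': 0 ⇒ 0;  out=∅∪out(0)=∅
  fail(2) 'bd': from fail(1)=0 chase 'd': 0 ⇒ 9;  out=∅∪out(9)=∅
  fail(8) 'cc': from fail(7)=0 chase 'c': 0 ⇒ 7;  out={2}∪out(7)={2}
  fail(10) 'dc': from fail(9)=0 chase 'c': 0 ⇒ 7;  out=∅∪out(7)=∅
  fail(3) 'bdc': from fail(2)=9 chase 'c': 9 ⇒ 10;  out=∅∪out(10)=∅
  fail(11) 'dcd': from fail(10)=7 chase 'd': 7→0 ⇒ 9;  out=∅∪out(9)=∅
  fail(4) 'bdcd': from fail(3)=10 chase 'd': 10 ⇒ 11;  out=∅∪out(11)=∅
  fail(12) 'dcdd': from fail(11)=9 chase 'd': 9→0 ⇒ 9;  out={3}∪out(9)={3}
  fail(5) 'bdcdd': from fail(4)=11 chase 'd': 11 ⇒ 12;  out={0}∪out(12)={0,3}

Text stream:
i=0 'c': node 0→7
i=1 'c': node 7→8  → match P2@[0:1]
i=2 'b': node 8→1 (fail-walked)
i=3 'a': node 1→0 (fail-walked)
i=4 'c': node 0→7
i=5 'e': node 7→6 (fail-walked)  → match P1@[5:5]
i=6 'd': node 6→9 (fail-walked)
i=7 'c': node 9→10
i=8 'd': node 10→11
i=9 'd': node 11→12  → match P3@[6:9]
i=10 'c': node 12→10 (fail-walked)
i=11 'c': node 10→8 (fail-walked)  → match P2@[10:11]
i=12 'c': node 8→8 (fail-walked)  → match P2@[11:12]
i=13 'd': node 8→9 (fail-walked)
i=14 'c': node 9→10
i=15 'c': node 10→8 (fail-walked)  → match P2@[14:15]
i=16 'a': node 8→0 (fail-walked)
i=17 'c': node 0→7
i=18 'd': node 7→9 (fail-walked)
i=19 'b': node 9→1 (fail-walked)
i=20 'c': node 1→7 (fail-walked)
i=21 'd': node 7→9 (fail-walked)
i=22 'b': node 9→1 (fail-walked)
i=23 'd': node 1→2
i=24 'c': node 2→3
i=25 'd': node 3→4
i=26 'd': node 4→5  → match P0@[22:26],P3@[23:26]
i=27 'b': node 5→1 (fail-walked)
i=28 'b': node 1→1 (fail-walked)
i=29 'd': node 1→2
i=30 'c': node 2→3
i=31 'd': node 3→4
i=32 'd': node 4→5  → match P0@[28:32],P3@[29:32]
i=33 'e': node 5→6 (fail-walked)  → match P1@[33:33]
i=34 'c': node 6→7 (fail-walked)
i=35 'd': node 7→9 (fail-walked)
i=36 'd': node 9→9 (fail-walked)
i=37 'd': node 9→9 (fail-walked)
i=38 'c': node 9→10
i=39 'd': node 10→11
i=40 'd': node 11→12  → match P3@[37:40]
i=41 'e': node 12→6 (fail-walked)  → match P1@[41:41]
i=42 'a': node 6→0 (fail-walked)
i=43 'd': node 0→9
i=44 'e': node 9→6 (fail-walked)  → match P1@[44:44]
i=45 'a': node 6→0 (fail-walked)

All matches (sorted): [[1,2],[5,1],[9,3],[11,2],[12,2],[15,2],[26,0],[26,3],[32,0],[32,3],[33,1],[40,3],[41,1],[44,1]]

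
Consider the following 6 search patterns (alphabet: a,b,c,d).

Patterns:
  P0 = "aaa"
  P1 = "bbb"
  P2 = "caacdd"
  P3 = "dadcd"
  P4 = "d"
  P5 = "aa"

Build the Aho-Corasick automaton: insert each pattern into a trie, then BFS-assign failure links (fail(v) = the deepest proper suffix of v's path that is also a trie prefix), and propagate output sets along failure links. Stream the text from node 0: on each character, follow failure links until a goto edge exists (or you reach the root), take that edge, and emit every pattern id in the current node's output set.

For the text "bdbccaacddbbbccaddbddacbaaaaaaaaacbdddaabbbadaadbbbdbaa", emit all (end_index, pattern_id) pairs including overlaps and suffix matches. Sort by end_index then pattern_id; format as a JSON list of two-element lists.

Build:
Trie (insert patterns):
  0='ε' goto a→1 b→4 c→7 d→13
  1='a' goto a→2
  2='aa' goto a→3  ←P5
  3='aaa' goto ·  ←P0
  4='b' goto b→5
  5='bb' goto b→6
  6='bbb' goto ·  ←P1
  7='c' goto a→8
  8='ca' goto a→9
  9='caa' goto c→10
  10='caac' goto d→11
  11='caacd' goto d→12
  12='caacdd' goto ·  ←P2
  13='d' goto a→14  ←P4
  14='da' goto d→15
  15='dad' goto c→16
  16='dadc' goto d→17
  17='dadcd' goto ·  ←P3

Failure links (BFS by depth):
  fail(1) 'a': from fail(0)=0 chase 'a': 0 ⇒ 0;  out=∅∪out(0)=∅
  fail(4) 'b': from fail(0)=0 chase 'b': 0 ⇒ 0;  out=∅∪out(0)=∅
  fail(7) 'c': from fail(0)=0 chase 'c': 0 ⇒ 0;  out=∅∪out(0)=∅
  fail(13) 'd': from fail(0)=0 chase 'd': 0 ⇒ 0;  out={4}∪out(0)={4}
  fail(2) 'aa': from fail(1)=0 chase 'a': 0 ⇒ 1;  out={5}∪out(1)={5}
  fail(5) 'bb': from fail(4)=0 chase 'b': 0 ⇒ 4;  out=∅∪out(4)=∅
  fail(8) 'ca': from fail(7)=0 chase 'a': 0 ⇒ 1;  out=∅∪out(1)=∅
  fail(14) 'da': from fail(13)=0 chase 'a': 0 ⇒ 1;  out=∅∪out(1)=∅
  fail(3) 'aaa': from fail(2)=1 chase 'a': 1 ⇒ 2;  out={0}∪out(2)={0,5}
  fail(6) 'bbb': from fail(5)=4 chase 'b': 4 ⇒ 5;  out={1}∪out(5)={1}
  fail(9) 'caa': from fail(8)=1 chase 'a': 1 ⇒ 2;  out=∅∪out(2)={5}
  fail(15) 'dad': from fail(14)=1 chase 'd': 1→0 ⇒ 13;  out=∅∪out(13)={4}
  fail(10) 'caac': from fail(9)=2 chase 'c': 2→1→0 ⇒ 7;  out=∅∪out(7)=∅
  fail(16) 'dadc': from fail(15)=13 chase 'c': 13→0 ⇒ 7;  out=∅∪out(7)=∅
  fail(11) 'caacd': from fail(10)=7 chase 'd': 7→0 ⇒ 13;  out=∅∪out(13)={4}
  fail(17) 'dadcd': from fail(16)=7 chase 'd': 7→0 ⇒ 13;  out={3}∪out(13)={3,4}
  fail(12) 'caacdd': from fail(11)=13 chase 'd': 13→0 ⇒ 13;  out={2}∪out(13)={2,4}

Run:
pos 0 'b': at 4
pos 1 'd': at 13 (fail-walked)  emit P4@[1:1]
pos 2 'b': at 4 (fail-walked)
pos 3 'c': at 7 (fail-walked)
pos 4 'c': at 7 (fail-walked)
pos 5 'a': at 8
pos 6 'a': at 9  emit P5@[5:6]
pos 7 'c': at 10
pos 8 'd': at 11  emit P4@[8:8]
pos 9 'd': at 12  emit P2@[4:9],P4@[9:9]
pos 10 'b': at 4 (fail-walked)
pos 11 'b': at 5
pos 12 'b': at 6  emit P1@[10:12]
pos 13 'c': at 7 (fail-walked)
pos 14 'c': at 7 (fail-walked)
pos 15 'a': at 8
pos 16 'd': at 13 (fail-walked)  emit P4@[16:16]
pos 17 'd': at 13 (fail-walked)  emit P4@[17:17]
pos 18 'b': at 4 (fail-walked)
pos 19 'd': at 13 (fail-walked)  emit P4@[19:19]
pos 20 'd': at 13 (fail-walked)  emit P4@[20:20]
pos 21 'a': at 14
pos 22 'c': at 7 (fail-walked)
pos 23 'b': at 4 (fail-walked)
pos 24 'a': at 1 (fail-walked)
pos 25 'a': at 2  emit P5@[24:25]
pos 26 'a': at 3  emit P0@[24:26],P5@[25:26]
pos 27 'a': at 3 (fail-walked)  emit P0@[25:27],P5@[26:27]
pos 28 'a': at 3 (fail-walked)  emit P0@[26:28],P5@[27:28]
pos 29 'a': at 3 (fail-walked)  emit P0@[27:29],P5@[28:29]
pos 30 'a': at 3 (fail-walked)  emit P0@[28:30],P5@[29:30]
pos 31 'a': at 3 (fail-walked)  emit P0@[29:31],P5@[30:31]
pos 32 'a': at 3 (fail-walked)  emit P0@[30:32],P5@[31:32]
pos 33 'c': at 7 (fail-walked)
pos 34 'b': at 4 (fail-walked)
pos 35 'd': at 13 (fail-walked)  emit P4@[35:35]
pos 36 'd': at 13 (fail-walked)  emit P4@[36:36]
pos 37 'd': at 13 (fail-walked)  emit P4@[37:37]
pos 38 'a': at 14
pos 39 'a': at 2 (fail-walked)  emit P5@[38:39]
pos 40 'b': at 4 (fail-walked)
pos 41 'b': at 5
pos 42 'b': at 6  emit P1@[40:42]
pos 43 'a': at 1 (fail-walked)
pos 44 'd': at 13 (fail-walked)  emit P4@[44:44]
pos 45 'a': at 14
pos 46 'a': at 2 (fail-walked)  emit P5@[45:46]
pos 47 'd': at 13 (fail-walked)  emit P4@[47:47]
pos 48 'b': at 4 (fail-walked)
pos 49 'b': at 5
pos 50 'b': at 6  emit P1@[48:50]
pos 51 'd': at 13 (fail-walked)  emit P4@[51:51]
pos 52 'b': at 4 (fail-walked)
pos 53 'a': at 1 (fail-walked)
pos 54 'a': at 2  emit P5@[53:54]

All matches (sorted): [[1,4],[6,5],[8,4],[9,2],[9,4],[12,1],[16,4],[17,4],[19,4],[20,4],[25,5],[26,0],[26,5],[27,0],[27,5],[28,0],[28,5],[29,0],[29,5],[30,0],[30,5],[31,0],[31,5],[32,0],[32,5],[35,4],[36,4],[37,4],[39,5],[42,1],[44,4],[46,5],[47,4],[50,1],[51,4],[54,5]]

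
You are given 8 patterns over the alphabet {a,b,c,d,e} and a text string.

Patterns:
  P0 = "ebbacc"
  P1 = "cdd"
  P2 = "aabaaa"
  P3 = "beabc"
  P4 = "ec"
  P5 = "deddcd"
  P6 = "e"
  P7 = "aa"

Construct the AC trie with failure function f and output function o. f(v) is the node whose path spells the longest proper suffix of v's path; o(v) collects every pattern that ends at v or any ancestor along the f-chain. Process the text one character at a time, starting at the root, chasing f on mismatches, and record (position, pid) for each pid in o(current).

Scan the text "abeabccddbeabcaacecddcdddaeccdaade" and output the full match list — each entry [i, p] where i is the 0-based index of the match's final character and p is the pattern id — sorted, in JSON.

Build:
Trie nodes:
  0='ε' goto a→10 b→16 c→7 d→22 e→1
  1='e' goto b→2 c→21  [P6 ends]
  2='eb' goto b→3
  3='ebb' goto a→4
  4='ebba' goto c→5
  5='ebbac' goto c→6
  6='ebbacc' goto ·  [P0 ends]
  7='c' goto d→8
  8='cd' goto d→9
  9='cdd' goto ·  [P1 ends]
  10='a' goto a→11
  11='aa' goto b→12  [P7 ends]
  12='aab' goto a→13
  13='aaba' goto a→14
  14='aabaa' goto a→15
  15='aabaaa' goto ·  [P2 ends]
  16='b' goto e→17
  17='be' goto a→18
  18='bea' goto b→19
  19='beab' goto c→20
  20='beabc' goto ·  [P3 ends]
  21='ec' goto ·  [P4 ends]
  22='d' goto e→23
  23='de' goto d→24
  24='ded' goto d→25
  25='dedd' goto c→26
  26='deddc' goto d→27
  27='deddcd' goto ·  [P5 ends]

Failure links (BFS by depth):
  fail(1) 'e': from fail(0)=0 chase 'e': 0 ⇒ 0;  out={6}∪out(0)={6}
  fail(7) 'c': from fail(0)=0 chase 'c': 0 ⇒ 0;  out=∅∪out(0)=∅
  fail(10) 'a': from fail(0)=0 chase 'a': 0 ⇒ 0;  out=∅∪out(0)=∅
  fail(16) 'b': from fail(0)=0 chase 'b': 0 ⇒ 0;  out=∅∪out(0)=∅
  fail(22) 'd': from fail(0)=0 chase 'd': 0 ⇒ 0;  out=∅∪out(0)=∅
  fail(2) 'eb': from fail(1)=0 chase 'b': 0 ⇒ 16;  out=∅∪out(16)=∅
  fail(8) 'cd': from fail(7)=0 chase 'd': 0 ⇒ 22;  out=∅∪out(22)=∅
  fail(11) 'aa': from fail(10)=0 chase 'a': 0 ⇒ 10;  out={7}∪out(10)={7}
  fail(17) 'be': from fail(16)=0 chase 'e': 0 ⇒ 1;  out=∅∪out(1)={6}
  fail(21) 'ec': from fail(1)=0 chase 'c': 0 ⇒ 7;  out={4}∪out(7)={4}
  fail(23) 'de': from fail(22)=0 chase 'e': 0 ⇒ 1;  out=∅∪out(1)={6}
  fail(3) 'ebb': from fail(2)=16 chase 'b': 16→0 ⇒ 16;  out=∅∪out(16)=∅
  fail(9) 'cdd': from fail(8)=22 chase 'd': 22→0 ⇒ 22;  out={1}∪out(22)={1}
  fail(12) 'aab': from fail(11)=10 chase 'b': 10→0 ⇒ 16;  out=∅∪out(16)=∅
  fail(18) 'bea': from fail(17)=1 chase 'a': 1→0 ⇒ 10;  out=∅∪out(10)=∅
  fail(24) 'ded': from fail(23)=1 chase 'd': 1→0 ⇒ 22;  out=∅∪out(22)=∅
  fail(4) 'ebba': from fail(3)=16 chase 'a': 16→0 ⇒ 10;  out=∅∪out(10)=∅
  fail(13) 'aaba': from fail(12)=16 chase 'a': 16→0 ⇒ 10;  out=∅∪out(10)=∅
  fail(19) 'beab': from fail(18)=10 chase 'b': 10→0 ⇒ 16;  out=∅∪out(16)=∅
  fail(25) 'dedd': from fail(24)=22 chase 'd': 22→0 ⇒ 22;  out=∅∪out(22)=∅
  fail(5) 'ebbac': from fail(4)=10 chase 'c': 10→0 ⇒ 7;  out=∅∪out(7)=∅
  fail(14) 'aabaa': from fail(13)=10 chase 'a': 10 ⇒ 11;  out=∅∪out(11)={7}
  fail(20) 'beabc': from fail(19)=16 chase 'c': 16→0 ⇒ 7;  out={3}∪out(7)={3}
  fail(26) 'deddc': from fail(25)=22 chase 'c': 22→0 ⇒ 7;  out=∅∪out(7)=∅
  fail(6) 'ebbacc': from fail(5)=7 chase 'c': 7→0 ⇒ 7;  out={0}∪out(7)={0}
  fail(15) 'aabaaa': from fail(14)=11 chase 'a': 11→10 ⇒ 11;  out={2}∪out(11)={2,7}
  fail(27) 'deddcd': from fail(26)=7 chase 'd': 7 ⇒ 8;  out={5}∪out(8)={5}

Scan:
i=0 'a': node 0→10
i=1 'b': node 10→16 (fail-walked)
i=2 'e': node 16→17  emit P6@[2:2]
i=3 'a': node 17→18
i=4 'b': node 18→19
i=5 'c': node 19→20  emit P3@[1:5]
i=6 'c': node 20→7 (fail-walked)
i=7 'd': node 7→8
i=8 'd': node 8→9  emit P1@[6:8]
i=9 'b': node 9→16 (fail-walked)
i=10 'e': node 16→17  emit P6@[10:10]
i=11 'a': node 17→18
i=12 'b': node 18→19
i=13 'c': node 19→20  emit P3@[9:13]
i=14 'a': node 20→10 (fail-walked)
i=15 'a': node 10→11  emit P7@[14:15]
i=16 'c': node 11→7 (fail-walked)
i=17 'e': node 7→1 (fail-walked)  emit P6@[17:17]
i=18 'c': node 1→21  emit P4@[17:18]
i=19 'd': node 21→8 (fail-walked)
i=20 'd': node 8→9  emit P1@[18:20]
i=21 'c': node 9→7 (fail-walked)
i=22 'd': node 7→8
i=23 'd': node 8→9  emit P1@[21:23]
i=24 'd': node 9→22 (fail-walked)
i=25 'a': node 22→10 (fail-walked)
i=26 'e': node 10→1 (fail-walked)  emit P6@[26:26]
i=27 'c': node 1→21  emit P4@[26:27]
i=28 'c': node 21→7 (fail-walked)
i=29 'd': node 7→8
i=30 'a': node 8→10 (fail-walked)
i=31 'a': node 10→11  emit P7@[30:31]
i=32 'd': node 11→22 (fail-walked)
i=33 'e': node 22→23  emit P6@[33:33]

Result: [[2,6],[5,3],[8,1],[10,6],[13,3],[15,7],[17,6],[18,4],[20,1],[23,1],[26,6],[27,4],[31,7],[33,6]]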